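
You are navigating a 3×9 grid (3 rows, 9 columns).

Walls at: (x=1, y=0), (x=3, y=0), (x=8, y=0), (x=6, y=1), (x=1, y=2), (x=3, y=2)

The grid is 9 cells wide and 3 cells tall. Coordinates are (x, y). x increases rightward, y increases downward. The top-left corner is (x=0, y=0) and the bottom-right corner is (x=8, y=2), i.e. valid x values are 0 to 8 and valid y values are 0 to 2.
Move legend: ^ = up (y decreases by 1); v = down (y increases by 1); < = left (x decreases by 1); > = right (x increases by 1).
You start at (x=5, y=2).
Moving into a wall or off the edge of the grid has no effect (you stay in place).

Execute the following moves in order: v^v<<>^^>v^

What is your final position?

Start: (x=5, y=2)
  v (down): blocked, stay at (x=5, y=2)
  ^ (up): (x=5, y=2) -> (x=5, y=1)
  v (down): (x=5, y=1) -> (x=5, y=2)
  < (left): (x=5, y=2) -> (x=4, y=2)
  < (left): blocked, stay at (x=4, y=2)
  > (right): (x=4, y=2) -> (x=5, y=2)
  ^ (up): (x=5, y=2) -> (x=5, y=1)
  ^ (up): (x=5, y=1) -> (x=5, y=0)
  > (right): (x=5, y=0) -> (x=6, y=0)
  v (down): blocked, stay at (x=6, y=0)
  ^ (up): blocked, stay at (x=6, y=0)
Final: (x=6, y=0)

Answer: Final position: (x=6, y=0)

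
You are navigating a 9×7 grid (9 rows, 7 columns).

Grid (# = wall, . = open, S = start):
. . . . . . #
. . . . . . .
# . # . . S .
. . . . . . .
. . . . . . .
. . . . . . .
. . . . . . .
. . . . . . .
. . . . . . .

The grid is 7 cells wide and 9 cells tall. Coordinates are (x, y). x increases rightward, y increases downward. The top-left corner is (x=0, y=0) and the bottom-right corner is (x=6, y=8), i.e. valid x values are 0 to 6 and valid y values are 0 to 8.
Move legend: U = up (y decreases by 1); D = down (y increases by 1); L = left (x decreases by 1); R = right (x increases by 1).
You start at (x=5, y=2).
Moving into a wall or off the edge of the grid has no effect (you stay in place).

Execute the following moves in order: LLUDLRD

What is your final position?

Answer: Final position: (x=4, y=3)

Derivation:
Start: (x=5, y=2)
  L (left): (x=5, y=2) -> (x=4, y=2)
  L (left): (x=4, y=2) -> (x=3, y=2)
  U (up): (x=3, y=2) -> (x=3, y=1)
  D (down): (x=3, y=1) -> (x=3, y=2)
  L (left): blocked, stay at (x=3, y=2)
  R (right): (x=3, y=2) -> (x=4, y=2)
  D (down): (x=4, y=2) -> (x=4, y=3)
Final: (x=4, y=3)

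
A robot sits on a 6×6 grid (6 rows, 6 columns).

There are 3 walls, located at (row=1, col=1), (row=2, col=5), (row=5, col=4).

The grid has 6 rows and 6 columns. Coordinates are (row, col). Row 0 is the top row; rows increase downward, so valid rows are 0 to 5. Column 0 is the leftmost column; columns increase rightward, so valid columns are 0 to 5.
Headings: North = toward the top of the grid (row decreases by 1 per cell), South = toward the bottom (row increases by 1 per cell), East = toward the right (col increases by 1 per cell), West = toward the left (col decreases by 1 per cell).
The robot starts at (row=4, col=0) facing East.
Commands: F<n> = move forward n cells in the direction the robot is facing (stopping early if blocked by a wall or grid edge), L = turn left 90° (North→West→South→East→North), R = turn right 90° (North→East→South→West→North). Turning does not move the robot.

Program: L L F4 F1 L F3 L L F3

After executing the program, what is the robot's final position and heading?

Answer: Final position: (row=2, col=0), facing North

Derivation:
Start: (row=4, col=0), facing East
  L: turn left, now facing North
  L: turn left, now facing West
  F4: move forward 0/4 (blocked), now at (row=4, col=0)
  F1: move forward 0/1 (blocked), now at (row=4, col=0)
  L: turn left, now facing South
  F3: move forward 1/3 (blocked), now at (row=5, col=0)
  L: turn left, now facing East
  L: turn left, now facing North
  F3: move forward 3, now at (row=2, col=0)
Final: (row=2, col=0), facing North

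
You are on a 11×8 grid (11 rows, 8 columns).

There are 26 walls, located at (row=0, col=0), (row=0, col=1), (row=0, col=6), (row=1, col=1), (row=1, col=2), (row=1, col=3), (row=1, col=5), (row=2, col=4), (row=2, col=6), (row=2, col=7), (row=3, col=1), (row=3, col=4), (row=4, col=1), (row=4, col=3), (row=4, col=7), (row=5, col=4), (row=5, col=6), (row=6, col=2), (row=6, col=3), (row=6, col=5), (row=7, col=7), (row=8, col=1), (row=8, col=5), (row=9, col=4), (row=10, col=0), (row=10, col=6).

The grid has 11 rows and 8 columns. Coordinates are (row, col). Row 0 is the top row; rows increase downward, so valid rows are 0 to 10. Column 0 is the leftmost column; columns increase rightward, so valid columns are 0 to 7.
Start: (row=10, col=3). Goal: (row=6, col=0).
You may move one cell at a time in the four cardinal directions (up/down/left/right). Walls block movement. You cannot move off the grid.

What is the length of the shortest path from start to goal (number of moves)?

BFS from (row=10, col=3) until reaching (row=6, col=0):
  Distance 0: (row=10, col=3)
  Distance 1: (row=9, col=3), (row=10, col=2), (row=10, col=4)
  Distance 2: (row=8, col=3), (row=9, col=2), (row=10, col=1), (row=10, col=5)
  Distance 3: (row=7, col=3), (row=8, col=2), (row=8, col=4), (row=9, col=1), (row=9, col=5)
  Distance 4: (row=7, col=2), (row=7, col=4), (row=9, col=0), (row=9, col=6)
  Distance 5: (row=6, col=4), (row=7, col=1), (row=7, col=5), (row=8, col=0), (row=8, col=6), (row=9, col=7)
  Distance 6: (row=6, col=1), (row=7, col=0), (row=7, col=6), (row=8, col=7), (row=10, col=7)
  Distance 7: (row=5, col=1), (row=6, col=0), (row=6, col=6)  <- goal reached here
One shortest path (7 moves): (row=10, col=3) -> (row=10, col=2) -> (row=10, col=1) -> (row=9, col=1) -> (row=9, col=0) -> (row=8, col=0) -> (row=7, col=0) -> (row=6, col=0)

Answer: Shortest path length: 7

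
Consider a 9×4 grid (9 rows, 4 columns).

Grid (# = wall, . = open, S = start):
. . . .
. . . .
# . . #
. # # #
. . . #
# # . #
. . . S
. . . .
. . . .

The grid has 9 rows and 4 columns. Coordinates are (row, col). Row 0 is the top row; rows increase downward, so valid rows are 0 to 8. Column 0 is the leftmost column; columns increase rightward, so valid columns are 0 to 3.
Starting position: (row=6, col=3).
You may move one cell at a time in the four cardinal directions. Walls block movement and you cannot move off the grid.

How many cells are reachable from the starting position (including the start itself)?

Answer: Reachable cells: 17

Derivation:
BFS flood-fill from (row=6, col=3):
  Distance 0: (row=6, col=3)
  Distance 1: (row=6, col=2), (row=7, col=3)
  Distance 2: (row=5, col=2), (row=6, col=1), (row=7, col=2), (row=8, col=3)
  Distance 3: (row=4, col=2), (row=6, col=0), (row=7, col=1), (row=8, col=2)
  Distance 4: (row=4, col=1), (row=7, col=0), (row=8, col=1)
  Distance 5: (row=4, col=0), (row=8, col=0)
  Distance 6: (row=3, col=0)
Total reachable: 17 (grid has 27 open cells total)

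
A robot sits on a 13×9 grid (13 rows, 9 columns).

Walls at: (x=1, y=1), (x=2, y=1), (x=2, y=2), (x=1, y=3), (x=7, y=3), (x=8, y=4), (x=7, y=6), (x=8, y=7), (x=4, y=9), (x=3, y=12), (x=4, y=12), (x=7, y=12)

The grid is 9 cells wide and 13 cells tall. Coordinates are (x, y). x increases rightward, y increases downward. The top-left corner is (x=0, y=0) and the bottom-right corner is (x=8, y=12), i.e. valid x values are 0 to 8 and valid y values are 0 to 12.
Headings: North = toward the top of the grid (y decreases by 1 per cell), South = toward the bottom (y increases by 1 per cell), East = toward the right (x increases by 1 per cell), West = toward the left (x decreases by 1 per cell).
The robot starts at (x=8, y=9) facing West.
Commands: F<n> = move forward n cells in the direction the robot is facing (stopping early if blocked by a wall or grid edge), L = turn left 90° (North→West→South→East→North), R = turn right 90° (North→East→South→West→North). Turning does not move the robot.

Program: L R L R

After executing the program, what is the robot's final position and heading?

Start: (x=8, y=9), facing West
  L: turn left, now facing South
  R: turn right, now facing West
  L: turn left, now facing South
  R: turn right, now facing West
Final: (x=8, y=9), facing West

Answer: Final position: (x=8, y=9), facing West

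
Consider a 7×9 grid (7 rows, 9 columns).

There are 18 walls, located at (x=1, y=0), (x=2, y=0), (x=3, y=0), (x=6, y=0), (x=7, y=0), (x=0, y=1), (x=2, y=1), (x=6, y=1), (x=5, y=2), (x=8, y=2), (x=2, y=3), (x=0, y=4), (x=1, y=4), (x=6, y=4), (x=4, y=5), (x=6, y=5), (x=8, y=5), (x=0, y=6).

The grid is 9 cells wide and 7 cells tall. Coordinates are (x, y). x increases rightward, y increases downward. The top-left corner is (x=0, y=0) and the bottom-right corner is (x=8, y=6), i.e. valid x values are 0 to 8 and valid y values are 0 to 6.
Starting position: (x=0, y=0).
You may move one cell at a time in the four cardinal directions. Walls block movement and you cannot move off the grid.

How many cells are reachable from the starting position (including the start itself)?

Answer: Reachable cells: 1

Derivation:
BFS flood-fill from (x=0, y=0):
  Distance 0: (x=0, y=0)
Total reachable: 1 (grid has 45 open cells total)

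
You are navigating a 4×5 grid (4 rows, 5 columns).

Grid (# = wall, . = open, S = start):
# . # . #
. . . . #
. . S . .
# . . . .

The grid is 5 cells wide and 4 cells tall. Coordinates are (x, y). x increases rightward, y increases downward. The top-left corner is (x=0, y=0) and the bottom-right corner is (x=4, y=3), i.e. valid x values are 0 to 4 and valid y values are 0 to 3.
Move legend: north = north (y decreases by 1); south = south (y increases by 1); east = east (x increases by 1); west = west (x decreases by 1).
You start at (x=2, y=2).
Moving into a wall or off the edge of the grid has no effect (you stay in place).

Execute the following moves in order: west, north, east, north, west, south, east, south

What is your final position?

Answer: Final position: (x=2, y=3)

Derivation:
Start: (x=2, y=2)
  west (west): (x=2, y=2) -> (x=1, y=2)
  north (north): (x=1, y=2) -> (x=1, y=1)
  east (east): (x=1, y=1) -> (x=2, y=1)
  north (north): blocked, stay at (x=2, y=1)
  west (west): (x=2, y=1) -> (x=1, y=1)
  south (south): (x=1, y=1) -> (x=1, y=2)
  east (east): (x=1, y=2) -> (x=2, y=2)
  south (south): (x=2, y=2) -> (x=2, y=3)
Final: (x=2, y=3)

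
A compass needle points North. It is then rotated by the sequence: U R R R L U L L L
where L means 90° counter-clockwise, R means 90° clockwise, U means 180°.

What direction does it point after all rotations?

Start: North
  U (U-turn (180°)) -> South
  R (right (90° clockwise)) -> West
  R (right (90° clockwise)) -> North
  R (right (90° clockwise)) -> East
  L (left (90° counter-clockwise)) -> North
  U (U-turn (180°)) -> South
  L (left (90° counter-clockwise)) -> East
  L (left (90° counter-clockwise)) -> North
  L (left (90° counter-clockwise)) -> West
Final: West

Answer: Final heading: West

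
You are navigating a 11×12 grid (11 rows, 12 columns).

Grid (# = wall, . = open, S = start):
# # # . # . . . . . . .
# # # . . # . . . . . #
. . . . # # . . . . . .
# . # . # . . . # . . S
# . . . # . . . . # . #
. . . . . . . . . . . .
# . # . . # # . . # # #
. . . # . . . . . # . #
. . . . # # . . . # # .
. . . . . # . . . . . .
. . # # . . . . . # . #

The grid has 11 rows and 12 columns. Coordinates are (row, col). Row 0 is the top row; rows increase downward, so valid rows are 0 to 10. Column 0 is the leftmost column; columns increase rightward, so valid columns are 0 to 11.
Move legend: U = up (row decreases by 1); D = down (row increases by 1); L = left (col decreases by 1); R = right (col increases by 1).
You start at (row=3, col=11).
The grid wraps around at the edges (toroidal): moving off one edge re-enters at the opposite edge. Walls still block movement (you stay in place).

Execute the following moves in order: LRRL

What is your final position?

Start: (row=3, col=11)
  L (left): (row=3, col=11) -> (row=3, col=10)
  R (right): (row=3, col=10) -> (row=3, col=11)
  R (right): blocked, stay at (row=3, col=11)
  L (left): (row=3, col=11) -> (row=3, col=10)
Final: (row=3, col=10)

Answer: Final position: (row=3, col=10)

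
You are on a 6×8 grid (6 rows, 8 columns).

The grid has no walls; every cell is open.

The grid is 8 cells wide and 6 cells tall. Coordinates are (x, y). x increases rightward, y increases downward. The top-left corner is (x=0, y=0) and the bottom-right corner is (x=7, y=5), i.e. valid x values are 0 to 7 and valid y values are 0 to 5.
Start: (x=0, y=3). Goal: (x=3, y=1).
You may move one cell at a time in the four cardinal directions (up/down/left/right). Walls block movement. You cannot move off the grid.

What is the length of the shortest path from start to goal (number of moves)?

Answer: Shortest path length: 5

Derivation:
BFS from (x=0, y=3) until reaching (x=3, y=1):
  Distance 0: (x=0, y=3)
  Distance 1: (x=0, y=2), (x=1, y=3), (x=0, y=4)
  Distance 2: (x=0, y=1), (x=1, y=2), (x=2, y=3), (x=1, y=4), (x=0, y=5)
  Distance 3: (x=0, y=0), (x=1, y=1), (x=2, y=2), (x=3, y=3), (x=2, y=4), (x=1, y=5)
  Distance 4: (x=1, y=0), (x=2, y=1), (x=3, y=2), (x=4, y=3), (x=3, y=4), (x=2, y=5)
  Distance 5: (x=2, y=0), (x=3, y=1), (x=4, y=2), (x=5, y=3), (x=4, y=4), (x=3, y=5)  <- goal reached here
One shortest path (5 moves): (x=0, y=3) -> (x=1, y=3) -> (x=2, y=3) -> (x=3, y=3) -> (x=3, y=2) -> (x=3, y=1)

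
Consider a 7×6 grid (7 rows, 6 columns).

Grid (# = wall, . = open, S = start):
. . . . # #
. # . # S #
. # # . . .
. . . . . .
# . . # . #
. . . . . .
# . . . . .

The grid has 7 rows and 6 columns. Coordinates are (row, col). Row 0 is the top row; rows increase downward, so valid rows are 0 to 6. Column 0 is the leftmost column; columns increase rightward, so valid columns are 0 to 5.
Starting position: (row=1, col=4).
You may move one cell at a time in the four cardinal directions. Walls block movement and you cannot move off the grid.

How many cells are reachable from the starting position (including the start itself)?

BFS flood-fill from (row=1, col=4):
  Distance 0: (row=1, col=4)
  Distance 1: (row=2, col=4)
  Distance 2: (row=2, col=3), (row=2, col=5), (row=3, col=4)
  Distance 3: (row=3, col=3), (row=3, col=5), (row=4, col=4)
  Distance 4: (row=3, col=2), (row=5, col=4)
  Distance 5: (row=3, col=1), (row=4, col=2), (row=5, col=3), (row=5, col=5), (row=6, col=4)
  Distance 6: (row=3, col=0), (row=4, col=1), (row=5, col=2), (row=6, col=3), (row=6, col=5)
  Distance 7: (row=2, col=0), (row=5, col=1), (row=6, col=2)
  Distance 8: (row=1, col=0), (row=5, col=0), (row=6, col=1)
  Distance 9: (row=0, col=0)
  Distance 10: (row=0, col=1)
  Distance 11: (row=0, col=2)
  Distance 12: (row=0, col=3), (row=1, col=2)
Total reachable: 31 (grid has 31 open cells total)

Answer: Reachable cells: 31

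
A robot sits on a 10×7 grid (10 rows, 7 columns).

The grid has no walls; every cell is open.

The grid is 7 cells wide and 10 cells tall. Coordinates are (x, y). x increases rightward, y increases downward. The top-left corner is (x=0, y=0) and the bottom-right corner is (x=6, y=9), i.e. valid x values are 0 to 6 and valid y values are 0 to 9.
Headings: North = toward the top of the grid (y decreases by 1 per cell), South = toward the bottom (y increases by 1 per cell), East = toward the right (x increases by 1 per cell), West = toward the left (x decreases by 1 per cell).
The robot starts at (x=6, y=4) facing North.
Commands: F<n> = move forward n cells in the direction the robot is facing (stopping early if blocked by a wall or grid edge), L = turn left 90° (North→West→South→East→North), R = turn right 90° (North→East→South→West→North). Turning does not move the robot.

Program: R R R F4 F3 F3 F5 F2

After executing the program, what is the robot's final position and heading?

Start: (x=6, y=4), facing North
  R: turn right, now facing East
  R: turn right, now facing South
  R: turn right, now facing West
  F4: move forward 4, now at (x=2, y=4)
  F3: move forward 2/3 (blocked), now at (x=0, y=4)
  F3: move forward 0/3 (blocked), now at (x=0, y=4)
  F5: move forward 0/5 (blocked), now at (x=0, y=4)
  F2: move forward 0/2 (blocked), now at (x=0, y=4)
Final: (x=0, y=4), facing West

Answer: Final position: (x=0, y=4), facing West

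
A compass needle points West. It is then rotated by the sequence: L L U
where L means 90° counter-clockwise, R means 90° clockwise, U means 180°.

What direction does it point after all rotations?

Answer: Final heading: West

Derivation:
Start: West
  L (left (90° counter-clockwise)) -> South
  L (left (90° counter-clockwise)) -> East
  U (U-turn (180°)) -> West
Final: West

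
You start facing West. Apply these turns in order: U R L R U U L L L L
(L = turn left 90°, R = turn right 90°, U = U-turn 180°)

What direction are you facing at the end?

Start: West
  U (U-turn (180°)) -> East
  R (right (90° clockwise)) -> South
  L (left (90° counter-clockwise)) -> East
  R (right (90° clockwise)) -> South
  U (U-turn (180°)) -> North
  U (U-turn (180°)) -> South
  L (left (90° counter-clockwise)) -> East
  L (left (90° counter-clockwise)) -> North
  L (left (90° counter-clockwise)) -> West
  L (left (90° counter-clockwise)) -> South
Final: South

Answer: Final heading: South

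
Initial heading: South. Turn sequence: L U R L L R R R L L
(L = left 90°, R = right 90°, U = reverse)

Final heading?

Start: South
  L (left (90° counter-clockwise)) -> East
  U (U-turn (180°)) -> West
  R (right (90° clockwise)) -> North
  L (left (90° counter-clockwise)) -> West
  L (left (90° counter-clockwise)) -> South
  R (right (90° clockwise)) -> West
  R (right (90° clockwise)) -> North
  R (right (90° clockwise)) -> East
  L (left (90° counter-clockwise)) -> North
  L (left (90° counter-clockwise)) -> West
Final: West

Answer: Final heading: West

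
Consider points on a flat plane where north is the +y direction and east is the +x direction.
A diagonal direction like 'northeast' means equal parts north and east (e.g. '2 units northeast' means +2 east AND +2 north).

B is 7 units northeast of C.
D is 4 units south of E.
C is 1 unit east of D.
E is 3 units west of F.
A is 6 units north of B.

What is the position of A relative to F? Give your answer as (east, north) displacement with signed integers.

Place F at the origin (east=0, north=0).
  E is 3 units west of F: delta (east=-3, north=+0); E at (east=-3, north=0).
  D is 4 units south of E: delta (east=+0, north=-4); D at (east=-3, north=-4).
  C is 1 unit east of D: delta (east=+1, north=+0); C at (east=-2, north=-4).
  B is 7 units northeast of C: delta (east=+7, north=+7); B at (east=5, north=3).
  A is 6 units north of B: delta (east=+0, north=+6); A at (east=5, north=9).
Therefore A relative to F: (east=5, north=9).

Answer: A is at (east=5, north=9) relative to F.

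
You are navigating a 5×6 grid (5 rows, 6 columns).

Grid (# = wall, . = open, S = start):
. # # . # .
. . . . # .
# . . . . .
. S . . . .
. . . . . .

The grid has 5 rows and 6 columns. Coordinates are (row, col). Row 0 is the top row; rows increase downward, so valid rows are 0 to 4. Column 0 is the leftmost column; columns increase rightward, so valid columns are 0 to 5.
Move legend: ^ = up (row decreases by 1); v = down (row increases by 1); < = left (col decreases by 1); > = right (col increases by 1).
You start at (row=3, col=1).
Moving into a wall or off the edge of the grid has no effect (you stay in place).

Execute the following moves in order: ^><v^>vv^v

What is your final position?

Start: (row=3, col=1)
  ^ (up): (row=3, col=1) -> (row=2, col=1)
  > (right): (row=2, col=1) -> (row=2, col=2)
  < (left): (row=2, col=2) -> (row=2, col=1)
  v (down): (row=2, col=1) -> (row=3, col=1)
  ^ (up): (row=3, col=1) -> (row=2, col=1)
  > (right): (row=2, col=1) -> (row=2, col=2)
  v (down): (row=2, col=2) -> (row=3, col=2)
  v (down): (row=3, col=2) -> (row=4, col=2)
  ^ (up): (row=4, col=2) -> (row=3, col=2)
  v (down): (row=3, col=2) -> (row=4, col=2)
Final: (row=4, col=2)

Answer: Final position: (row=4, col=2)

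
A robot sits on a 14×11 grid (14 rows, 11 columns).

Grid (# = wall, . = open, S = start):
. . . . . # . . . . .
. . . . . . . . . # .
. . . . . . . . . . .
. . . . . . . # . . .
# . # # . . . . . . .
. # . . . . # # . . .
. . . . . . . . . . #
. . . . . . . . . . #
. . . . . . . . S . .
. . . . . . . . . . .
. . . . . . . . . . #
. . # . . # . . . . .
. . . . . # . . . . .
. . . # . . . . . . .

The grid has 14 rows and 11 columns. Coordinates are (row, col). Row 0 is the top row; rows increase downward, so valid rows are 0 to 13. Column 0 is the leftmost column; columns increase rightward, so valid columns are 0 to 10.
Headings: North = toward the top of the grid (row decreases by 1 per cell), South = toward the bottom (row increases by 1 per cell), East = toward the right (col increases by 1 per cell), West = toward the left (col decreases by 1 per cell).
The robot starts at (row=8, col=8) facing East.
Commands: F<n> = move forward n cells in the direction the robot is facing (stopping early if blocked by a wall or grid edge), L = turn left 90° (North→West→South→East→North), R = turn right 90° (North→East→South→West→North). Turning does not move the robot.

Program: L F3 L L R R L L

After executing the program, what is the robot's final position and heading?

Start: (row=8, col=8), facing East
  L: turn left, now facing North
  F3: move forward 3, now at (row=5, col=8)
  L: turn left, now facing West
  L: turn left, now facing South
  R: turn right, now facing West
  R: turn right, now facing North
  L: turn left, now facing West
  L: turn left, now facing South
Final: (row=5, col=8), facing South

Answer: Final position: (row=5, col=8), facing South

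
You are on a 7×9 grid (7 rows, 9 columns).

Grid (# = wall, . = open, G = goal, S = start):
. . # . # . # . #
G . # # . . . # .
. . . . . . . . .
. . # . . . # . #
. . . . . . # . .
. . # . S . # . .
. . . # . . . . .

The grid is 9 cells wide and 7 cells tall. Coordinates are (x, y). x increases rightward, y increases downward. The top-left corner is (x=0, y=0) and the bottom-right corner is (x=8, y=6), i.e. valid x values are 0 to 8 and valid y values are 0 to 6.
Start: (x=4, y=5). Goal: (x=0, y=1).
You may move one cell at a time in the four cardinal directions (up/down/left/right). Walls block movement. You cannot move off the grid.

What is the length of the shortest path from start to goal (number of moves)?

Answer: Shortest path length: 8

Derivation:
BFS from (x=4, y=5) until reaching (x=0, y=1):
  Distance 0: (x=4, y=5)
  Distance 1: (x=4, y=4), (x=3, y=5), (x=5, y=5), (x=4, y=6)
  Distance 2: (x=4, y=3), (x=3, y=4), (x=5, y=4), (x=5, y=6)
  Distance 3: (x=4, y=2), (x=3, y=3), (x=5, y=3), (x=2, y=4), (x=6, y=6)
  Distance 4: (x=4, y=1), (x=3, y=2), (x=5, y=2), (x=1, y=4), (x=7, y=6)
  Distance 5: (x=5, y=1), (x=2, y=2), (x=6, y=2), (x=1, y=3), (x=0, y=4), (x=1, y=5), (x=7, y=5), (x=8, y=6)
  Distance 6: (x=5, y=0), (x=6, y=1), (x=1, y=2), (x=7, y=2), (x=0, y=3), (x=7, y=4), (x=0, y=5), (x=8, y=5), (x=1, y=6)
  Distance 7: (x=1, y=1), (x=0, y=2), (x=8, y=2), (x=7, y=3), (x=8, y=4), (x=0, y=6), (x=2, y=6)
  Distance 8: (x=1, y=0), (x=0, y=1), (x=8, y=1)  <- goal reached here
One shortest path (8 moves): (x=4, y=5) -> (x=3, y=5) -> (x=3, y=4) -> (x=2, y=4) -> (x=1, y=4) -> (x=0, y=4) -> (x=0, y=3) -> (x=0, y=2) -> (x=0, y=1)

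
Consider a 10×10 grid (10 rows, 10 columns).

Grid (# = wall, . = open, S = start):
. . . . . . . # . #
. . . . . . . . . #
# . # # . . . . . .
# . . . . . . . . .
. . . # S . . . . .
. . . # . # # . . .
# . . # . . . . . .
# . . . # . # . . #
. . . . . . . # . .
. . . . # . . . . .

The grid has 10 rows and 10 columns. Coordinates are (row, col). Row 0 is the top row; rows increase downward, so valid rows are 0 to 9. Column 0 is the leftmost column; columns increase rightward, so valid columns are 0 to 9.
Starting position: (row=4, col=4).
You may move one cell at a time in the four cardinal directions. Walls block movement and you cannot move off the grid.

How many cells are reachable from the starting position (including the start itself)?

BFS flood-fill from (row=4, col=4):
  Distance 0: (row=4, col=4)
  Distance 1: (row=3, col=4), (row=4, col=5), (row=5, col=4)
  Distance 2: (row=2, col=4), (row=3, col=3), (row=3, col=5), (row=4, col=6), (row=6, col=4)
  Distance 3: (row=1, col=4), (row=2, col=5), (row=3, col=2), (row=3, col=6), (row=4, col=7), (row=6, col=5)
  Distance 4: (row=0, col=4), (row=1, col=3), (row=1, col=5), (row=2, col=6), (row=3, col=1), (row=3, col=7), (row=4, col=2), (row=4, col=8), (row=5, col=7), (row=6, col=6), (row=7, col=5)
  Distance 5: (row=0, col=3), (row=0, col=5), (row=1, col=2), (row=1, col=6), (row=2, col=1), (row=2, col=7), (row=3, col=8), (row=4, col=1), (row=4, col=9), (row=5, col=2), (row=5, col=8), (row=6, col=7), (row=8, col=5)
  Distance 6: (row=0, col=2), (row=0, col=6), (row=1, col=1), (row=1, col=7), (row=2, col=8), (row=3, col=9), (row=4, col=0), (row=5, col=1), (row=5, col=9), (row=6, col=2), (row=6, col=8), (row=7, col=7), (row=8, col=4), (row=8, col=6), (row=9, col=5)
  Distance 7: (row=0, col=1), (row=1, col=0), (row=1, col=8), (row=2, col=9), (row=5, col=0), (row=6, col=1), (row=6, col=9), (row=7, col=2), (row=7, col=8), (row=8, col=3), (row=9, col=6)
  Distance 8: (row=0, col=0), (row=0, col=8), (row=7, col=1), (row=7, col=3), (row=8, col=2), (row=8, col=8), (row=9, col=3), (row=9, col=7)
  Distance 9: (row=8, col=1), (row=8, col=9), (row=9, col=2), (row=9, col=8)
  Distance 10: (row=8, col=0), (row=9, col=1), (row=9, col=9)
  Distance 11: (row=9, col=0)
Total reachable: 81 (grid has 81 open cells total)

Answer: Reachable cells: 81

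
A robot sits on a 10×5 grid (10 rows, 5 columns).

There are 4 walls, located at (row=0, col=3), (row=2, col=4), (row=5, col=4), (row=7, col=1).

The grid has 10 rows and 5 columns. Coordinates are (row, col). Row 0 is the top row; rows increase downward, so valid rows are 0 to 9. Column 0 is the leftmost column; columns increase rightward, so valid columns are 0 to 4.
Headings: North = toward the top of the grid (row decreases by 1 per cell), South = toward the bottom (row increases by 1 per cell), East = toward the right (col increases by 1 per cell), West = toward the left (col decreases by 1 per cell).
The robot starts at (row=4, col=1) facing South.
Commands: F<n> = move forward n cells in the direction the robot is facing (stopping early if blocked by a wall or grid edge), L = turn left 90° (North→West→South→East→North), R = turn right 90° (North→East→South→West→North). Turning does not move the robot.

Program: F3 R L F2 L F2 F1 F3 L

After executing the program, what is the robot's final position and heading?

Answer: Final position: (row=6, col=4), facing North

Derivation:
Start: (row=4, col=1), facing South
  F3: move forward 2/3 (blocked), now at (row=6, col=1)
  R: turn right, now facing West
  L: turn left, now facing South
  F2: move forward 0/2 (blocked), now at (row=6, col=1)
  L: turn left, now facing East
  F2: move forward 2, now at (row=6, col=3)
  F1: move forward 1, now at (row=6, col=4)
  F3: move forward 0/3 (blocked), now at (row=6, col=4)
  L: turn left, now facing North
Final: (row=6, col=4), facing North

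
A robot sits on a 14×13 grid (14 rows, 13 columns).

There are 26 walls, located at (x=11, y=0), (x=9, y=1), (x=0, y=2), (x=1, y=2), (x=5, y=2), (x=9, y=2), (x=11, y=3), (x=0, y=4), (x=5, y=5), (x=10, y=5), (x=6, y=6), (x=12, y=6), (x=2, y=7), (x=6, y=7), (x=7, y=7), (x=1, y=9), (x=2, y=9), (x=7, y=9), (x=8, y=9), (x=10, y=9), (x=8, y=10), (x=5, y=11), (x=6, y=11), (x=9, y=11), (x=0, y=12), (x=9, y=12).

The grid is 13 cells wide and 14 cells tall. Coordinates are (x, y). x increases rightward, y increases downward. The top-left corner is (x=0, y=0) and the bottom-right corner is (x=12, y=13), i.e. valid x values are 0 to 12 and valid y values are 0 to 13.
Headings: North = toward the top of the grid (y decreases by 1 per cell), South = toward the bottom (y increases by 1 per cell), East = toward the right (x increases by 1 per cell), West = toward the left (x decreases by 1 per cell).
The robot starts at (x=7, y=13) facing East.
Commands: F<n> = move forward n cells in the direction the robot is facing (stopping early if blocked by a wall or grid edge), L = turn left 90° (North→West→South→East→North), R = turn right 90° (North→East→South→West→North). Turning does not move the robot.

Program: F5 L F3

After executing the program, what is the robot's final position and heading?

Answer: Final position: (x=12, y=10), facing North

Derivation:
Start: (x=7, y=13), facing East
  F5: move forward 5, now at (x=12, y=13)
  L: turn left, now facing North
  F3: move forward 3, now at (x=12, y=10)
Final: (x=12, y=10), facing North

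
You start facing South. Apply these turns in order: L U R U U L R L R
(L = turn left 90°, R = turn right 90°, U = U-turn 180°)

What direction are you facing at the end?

Start: South
  L (left (90° counter-clockwise)) -> East
  U (U-turn (180°)) -> West
  R (right (90° clockwise)) -> North
  U (U-turn (180°)) -> South
  U (U-turn (180°)) -> North
  L (left (90° counter-clockwise)) -> West
  R (right (90° clockwise)) -> North
  L (left (90° counter-clockwise)) -> West
  R (right (90° clockwise)) -> North
Final: North

Answer: Final heading: North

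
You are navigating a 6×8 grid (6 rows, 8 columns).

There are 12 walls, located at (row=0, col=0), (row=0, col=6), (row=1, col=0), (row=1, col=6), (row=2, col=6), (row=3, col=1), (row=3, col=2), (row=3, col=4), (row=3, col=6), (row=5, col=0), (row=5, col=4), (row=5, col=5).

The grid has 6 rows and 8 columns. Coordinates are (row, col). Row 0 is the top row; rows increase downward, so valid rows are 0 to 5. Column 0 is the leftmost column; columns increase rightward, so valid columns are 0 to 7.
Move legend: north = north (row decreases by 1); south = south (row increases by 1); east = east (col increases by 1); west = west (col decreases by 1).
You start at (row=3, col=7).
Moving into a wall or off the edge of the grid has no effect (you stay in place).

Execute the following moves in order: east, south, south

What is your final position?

Start: (row=3, col=7)
  east (east): blocked, stay at (row=3, col=7)
  south (south): (row=3, col=7) -> (row=4, col=7)
  south (south): (row=4, col=7) -> (row=5, col=7)
Final: (row=5, col=7)

Answer: Final position: (row=5, col=7)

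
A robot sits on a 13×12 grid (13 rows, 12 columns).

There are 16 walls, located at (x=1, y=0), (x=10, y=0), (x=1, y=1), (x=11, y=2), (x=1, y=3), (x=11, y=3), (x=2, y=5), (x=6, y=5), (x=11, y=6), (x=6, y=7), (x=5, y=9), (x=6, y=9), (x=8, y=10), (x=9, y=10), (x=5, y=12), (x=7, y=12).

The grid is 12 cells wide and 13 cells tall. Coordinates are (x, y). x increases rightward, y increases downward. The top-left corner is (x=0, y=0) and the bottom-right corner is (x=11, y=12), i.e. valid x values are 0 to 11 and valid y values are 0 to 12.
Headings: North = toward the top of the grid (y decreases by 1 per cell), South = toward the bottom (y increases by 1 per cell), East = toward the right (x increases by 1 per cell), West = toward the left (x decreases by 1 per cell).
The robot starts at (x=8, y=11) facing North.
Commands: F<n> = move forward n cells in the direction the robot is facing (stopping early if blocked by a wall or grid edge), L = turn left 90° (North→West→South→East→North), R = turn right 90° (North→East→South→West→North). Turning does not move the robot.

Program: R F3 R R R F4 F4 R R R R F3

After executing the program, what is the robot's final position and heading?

Start: (x=8, y=11), facing North
  R: turn right, now facing East
  F3: move forward 3, now at (x=11, y=11)
  R: turn right, now facing South
  R: turn right, now facing West
  R: turn right, now facing North
  F4: move forward 4, now at (x=11, y=7)
  F4: move forward 0/4 (blocked), now at (x=11, y=7)
  R: turn right, now facing East
  R: turn right, now facing South
  R: turn right, now facing West
  R: turn right, now facing North
  F3: move forward 0/3 (blocked), now at (x=11, y=7)
Final: (x=11, y=7), facing North

Answer: Final position: (x=11, y=7), facing North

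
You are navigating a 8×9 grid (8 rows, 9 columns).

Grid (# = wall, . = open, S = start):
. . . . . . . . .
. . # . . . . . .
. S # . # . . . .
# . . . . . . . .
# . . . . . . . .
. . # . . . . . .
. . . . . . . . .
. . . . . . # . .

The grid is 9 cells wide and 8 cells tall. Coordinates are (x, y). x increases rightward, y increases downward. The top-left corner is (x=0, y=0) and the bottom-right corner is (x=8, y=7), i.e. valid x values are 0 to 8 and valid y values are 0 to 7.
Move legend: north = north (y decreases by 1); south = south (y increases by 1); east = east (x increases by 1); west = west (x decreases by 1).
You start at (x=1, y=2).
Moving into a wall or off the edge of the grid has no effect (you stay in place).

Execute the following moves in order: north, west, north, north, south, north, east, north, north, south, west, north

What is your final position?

Start: (x=1, y=2)
  north (north): (x=1, y=2) -> (x=1, y=1)
  west (west): (x=1, y=1) -> (x=0, y=1)
  north (north): (x=0, y=1) -> (x=0, y=0)
  north (north): blocked, stay at (x=0, y=0)
  south (south): (x=0, y=0) -> (x=0, y=1)
  north (north): (x=0, y=1) -> (x=0, y=0)
  east (east): (x=0, y=0) -> (x=1, y=0)
  north (north): blocked, stay at (x=1, y=0)
  north (north): blocked, stay at (x=1, y=0)
  south (south): (x=1, y=0) -> (x=1, y=1)
  west (west): (x=1, y=1) -> (x=0, y=1)
  north (north): (x=0, y=1) -> (x=0, y=0)
Final: (x=0, y=0)

Answer: Final position: (x=0, y=0)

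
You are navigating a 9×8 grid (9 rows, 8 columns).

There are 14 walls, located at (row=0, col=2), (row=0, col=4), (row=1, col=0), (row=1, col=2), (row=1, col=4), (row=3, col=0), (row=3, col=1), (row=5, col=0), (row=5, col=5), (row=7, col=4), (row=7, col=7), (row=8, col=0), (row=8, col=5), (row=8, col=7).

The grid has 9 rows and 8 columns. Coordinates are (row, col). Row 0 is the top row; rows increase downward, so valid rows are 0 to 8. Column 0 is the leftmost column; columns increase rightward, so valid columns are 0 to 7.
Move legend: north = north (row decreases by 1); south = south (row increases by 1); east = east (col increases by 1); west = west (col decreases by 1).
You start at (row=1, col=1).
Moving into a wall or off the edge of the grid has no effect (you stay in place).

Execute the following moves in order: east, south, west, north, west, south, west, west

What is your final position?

Start: (row=1, col=1)
  east (east): blocked, stay at (row=1, col=1)
  south (south): (row=1, col=1) -> (row=2, col=1)
  west (west): (row=2, col=1) -> (row=2, col=0)
  north (north): blocked, stay at (row=2, col=0)
  west (west): blocked, stay at (row=2, col=0)
  south (south): blocked, stay at (row=2, col=0)
  west (west): blocked, stay at (row=2, col=0)
  west (west): blocked, stay at (row=2, col=0)
Final: (row=2, col=0)

Answer: Final position: (row=2, col=0)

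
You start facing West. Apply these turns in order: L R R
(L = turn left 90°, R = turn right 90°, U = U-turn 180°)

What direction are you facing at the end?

Answer: Final heading: North

Derivation:
Start: West
  L (left (90° counter-clockwise)) -> South
  R (right (90° clockwise)) -> West
  R (right (90° clockwise)) -> North
Final: North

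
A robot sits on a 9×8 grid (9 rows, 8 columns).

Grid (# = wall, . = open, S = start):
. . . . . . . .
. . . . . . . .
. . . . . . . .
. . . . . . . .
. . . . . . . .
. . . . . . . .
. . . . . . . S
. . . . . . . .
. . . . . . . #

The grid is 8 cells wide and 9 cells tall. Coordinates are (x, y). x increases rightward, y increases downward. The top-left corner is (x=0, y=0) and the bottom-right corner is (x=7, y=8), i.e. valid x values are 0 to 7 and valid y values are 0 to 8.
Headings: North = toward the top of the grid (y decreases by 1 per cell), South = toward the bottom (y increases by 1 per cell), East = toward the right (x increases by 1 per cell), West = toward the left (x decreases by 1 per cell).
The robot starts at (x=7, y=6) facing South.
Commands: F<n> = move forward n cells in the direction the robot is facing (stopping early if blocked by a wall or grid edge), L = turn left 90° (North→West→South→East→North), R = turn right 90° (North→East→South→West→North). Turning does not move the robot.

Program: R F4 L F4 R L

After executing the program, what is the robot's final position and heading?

Start: (x=7, y=6), facing South
  R: turn right, now facing West
  F4: move forward 4, now at (x=3, y=6)
  L: turn left, now facing South
  F4: move forward 2/4 (blocked), now at (x=3, y=8)
  R: turn right, now facing West
  L: turn left, now facing South
Final: (x=3, y=8), facing South

Answer: Final position: (x=3, y=8), facing South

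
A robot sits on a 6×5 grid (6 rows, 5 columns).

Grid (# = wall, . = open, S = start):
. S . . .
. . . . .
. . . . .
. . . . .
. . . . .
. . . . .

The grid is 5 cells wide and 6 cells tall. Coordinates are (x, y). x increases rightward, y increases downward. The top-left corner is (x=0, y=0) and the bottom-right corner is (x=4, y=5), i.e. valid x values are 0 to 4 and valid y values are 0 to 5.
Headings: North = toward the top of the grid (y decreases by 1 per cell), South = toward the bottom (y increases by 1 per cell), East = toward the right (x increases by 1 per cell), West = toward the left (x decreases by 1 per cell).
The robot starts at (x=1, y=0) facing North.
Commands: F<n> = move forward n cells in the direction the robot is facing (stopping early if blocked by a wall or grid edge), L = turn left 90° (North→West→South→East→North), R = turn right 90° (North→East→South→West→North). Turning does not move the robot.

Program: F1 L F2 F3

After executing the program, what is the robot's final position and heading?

Answer: Final position: (x=0, y=0), facing West

Derivation:
Start: (x=1, y=0), facing North
  F1: move forward 0/1 (blocked), now at (x=1, y=0)
  L: turn left, now facing West
  F2: move forward 1/2 (blocked), now at (x=0, y=0)
  F3: move forward 0/3 (blocked), now at (x=0, y=0)
Final: (x=0, y=0), facing West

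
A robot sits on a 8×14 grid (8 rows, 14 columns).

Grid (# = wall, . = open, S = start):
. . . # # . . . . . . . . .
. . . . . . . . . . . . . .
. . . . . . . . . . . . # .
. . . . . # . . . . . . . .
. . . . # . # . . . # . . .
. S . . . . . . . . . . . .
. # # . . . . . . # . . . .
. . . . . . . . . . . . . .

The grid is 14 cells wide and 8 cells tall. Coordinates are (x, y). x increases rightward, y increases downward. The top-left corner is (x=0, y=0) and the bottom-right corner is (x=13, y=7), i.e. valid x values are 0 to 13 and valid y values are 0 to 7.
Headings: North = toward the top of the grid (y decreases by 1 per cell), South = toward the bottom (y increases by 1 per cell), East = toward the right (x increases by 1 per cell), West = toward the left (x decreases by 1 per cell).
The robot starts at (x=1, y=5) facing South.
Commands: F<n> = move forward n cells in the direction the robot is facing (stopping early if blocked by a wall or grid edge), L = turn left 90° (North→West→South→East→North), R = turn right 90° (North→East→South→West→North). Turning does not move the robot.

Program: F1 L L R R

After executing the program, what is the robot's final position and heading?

Answer: Final position: (x=1, y=5), facing South

Derivation:
Start: (x=1, y=5), facing South
  F1: move forward 0/1 (blocked), now at (x=1, y=5)
  L: turn left, now facing East
  L: turn left, now facing North
  R: turn right, now facing East
  R: turn right, now facing South
Final: (x=1, y=5), facing South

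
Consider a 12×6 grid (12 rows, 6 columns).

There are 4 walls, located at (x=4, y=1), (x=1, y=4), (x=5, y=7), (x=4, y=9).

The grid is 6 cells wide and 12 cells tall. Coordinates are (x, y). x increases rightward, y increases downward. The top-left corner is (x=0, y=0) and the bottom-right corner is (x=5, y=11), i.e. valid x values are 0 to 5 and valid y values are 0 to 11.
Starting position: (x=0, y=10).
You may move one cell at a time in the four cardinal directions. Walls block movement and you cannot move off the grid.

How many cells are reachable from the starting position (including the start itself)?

BFS flood-fill from (x=0, y=10):
  Distance 0: (x=0, y=10)
  Distance 1: (x=0, y=9), (x=1, y=10), (x=0, y=11)
  Distance 2: (x=0, y=8), (x=1, y=9), (x=2, y=10), (x=1, y=11)
  Distance 3: (x=0, y=7), (x=1, y=8), (x=2, y=9), (x=3, y=10), (x=2, y=11)
  Distance 4: (x=0, y=6), (x=1, y=7), (x=2, y=8), (x=3, y=9), (x=4, y=10), (x=3, y=11)
  Distance 5: (x=0, y=5), (x=1, y=6), (x=2, y=7), (x=3, y=8), (x=5, y=10), (x=4, y=11)
  Distance 6: (x=0, y=4), (x=1, y=5), (x=2, y=6), (x=3, y=7), (x=4, y=8), (x=5, y=9), (x=5, y=11)
  Distance 7: (x=0, y=3), (x=2, y=5), (x=3, y=6), (x=4, y=7), (x=5, y=8)
  Distance 8: (x=0, y=2), (x=1, y=3), (x=2, y=4), (x=3, y=5), (x=4, y=6)
  Distance 9: (x=0, y=1), (x=1, y=2), (x=2, y=3), (x=3, y=4), (x=4, y=5), (x=5, y=6)
  Distance 10: (x=0, y=0), (x=1, y=1), (x=2, y=2), (x=3, y=3), (x=4, y=4), (x=5, y=5)
  Distance 11: (x=1, y=0), (x=2, y=1), (x=3, y=2), (x=4, y=3), (x=5, y=4)
  Distance 12: (x=2, y=0), (x=3, y=1), (x=4, y=2), (x=5, y=3)
  Distance 13: (x=3, y=0), (x=5, y=2)
  Distance 14: (x=4, y=0), (x=5, y=1)
  Distance 15: (x=5, y=0)
Total reachable: 68 (grid has 68 open cells total)

Answer: Reachable cells: 68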